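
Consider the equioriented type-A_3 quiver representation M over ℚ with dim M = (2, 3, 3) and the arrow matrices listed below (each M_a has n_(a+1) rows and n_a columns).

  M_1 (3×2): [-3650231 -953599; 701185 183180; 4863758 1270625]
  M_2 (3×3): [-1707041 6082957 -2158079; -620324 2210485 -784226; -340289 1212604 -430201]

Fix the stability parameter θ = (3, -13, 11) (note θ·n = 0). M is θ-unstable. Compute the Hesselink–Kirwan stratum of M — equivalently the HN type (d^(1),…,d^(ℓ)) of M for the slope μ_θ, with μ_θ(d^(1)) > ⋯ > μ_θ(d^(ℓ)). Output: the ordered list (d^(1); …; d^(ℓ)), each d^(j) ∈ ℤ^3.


Interval decomposition of M: I[1,2], I[1,3], I[2,3], I[3,3].
HN type (ℓ=3): μ^(1)=11; μ^(2)=-5; μ^(3)=-13

((0, 0, 3); (2, 2, 0); (0, 1, 0))


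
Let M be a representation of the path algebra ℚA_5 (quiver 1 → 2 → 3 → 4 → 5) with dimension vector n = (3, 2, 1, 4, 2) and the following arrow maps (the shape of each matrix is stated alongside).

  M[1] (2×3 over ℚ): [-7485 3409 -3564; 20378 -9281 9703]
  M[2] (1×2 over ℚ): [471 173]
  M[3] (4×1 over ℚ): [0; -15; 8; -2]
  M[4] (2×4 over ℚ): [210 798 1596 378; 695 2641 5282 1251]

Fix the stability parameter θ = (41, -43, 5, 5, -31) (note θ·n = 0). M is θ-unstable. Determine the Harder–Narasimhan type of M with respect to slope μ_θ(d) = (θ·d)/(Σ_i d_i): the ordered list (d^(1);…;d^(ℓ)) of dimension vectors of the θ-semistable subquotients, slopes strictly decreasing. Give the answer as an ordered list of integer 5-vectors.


Interval decomposition of M: I[1,1], I[1,2], I[1,5], I[4,4]^3, I[5,5].
HN type (ℓ=5): μ^(1)=41; μ^(2)=5; μ^(3)=-1; μ^(4)=-23/5; μ^(5)=-31

((1, 0, 0, 0, 0); (0, 0, 0, 3, 0); (1, 1, 0, 0, 0); (1, 1, 1, 1, 1); (0, 0, 0, 0, 1))


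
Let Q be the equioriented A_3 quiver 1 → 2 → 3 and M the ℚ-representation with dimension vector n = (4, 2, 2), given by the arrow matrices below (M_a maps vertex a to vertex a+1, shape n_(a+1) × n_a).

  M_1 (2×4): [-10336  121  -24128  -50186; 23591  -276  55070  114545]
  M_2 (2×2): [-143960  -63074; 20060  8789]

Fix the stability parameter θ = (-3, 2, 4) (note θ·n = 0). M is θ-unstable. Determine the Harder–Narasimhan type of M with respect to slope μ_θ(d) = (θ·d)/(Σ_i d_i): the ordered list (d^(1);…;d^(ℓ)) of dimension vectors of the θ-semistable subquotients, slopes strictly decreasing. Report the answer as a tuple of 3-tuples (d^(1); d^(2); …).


Via rank(M_{q-1}∘⋯∘M_p): M ≅ I[1,1]^2, I[1,2], I[1,3], I[3,3].
μ_θ-semistable layers: μ^(1)=4; μ^(2)=2; μ^(3)=-3

((0, 0, 2); (0, 2, 0); (4, 0, 0))


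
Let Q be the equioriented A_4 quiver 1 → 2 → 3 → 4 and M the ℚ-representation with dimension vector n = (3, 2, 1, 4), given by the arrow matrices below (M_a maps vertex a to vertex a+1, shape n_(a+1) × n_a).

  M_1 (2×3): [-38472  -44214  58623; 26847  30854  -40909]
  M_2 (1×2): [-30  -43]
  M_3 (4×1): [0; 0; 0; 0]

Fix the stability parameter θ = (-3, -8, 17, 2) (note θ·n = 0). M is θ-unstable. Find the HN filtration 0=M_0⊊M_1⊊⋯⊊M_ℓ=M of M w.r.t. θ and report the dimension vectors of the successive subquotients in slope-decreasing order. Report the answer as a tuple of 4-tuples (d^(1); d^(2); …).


Interval decomposition of M: I[1,1], I[1,2], I[1,3], I[4,4]^4.
HN type (ℓ=4): μ^(1)=17; μ^(2)=2; μ^(3)=-3; μ^(4)=-11/2

((0, 0, 1, 0); (0, 0, 0, 4); (1, 0, 0, 0); (2, 2, 0, 0))


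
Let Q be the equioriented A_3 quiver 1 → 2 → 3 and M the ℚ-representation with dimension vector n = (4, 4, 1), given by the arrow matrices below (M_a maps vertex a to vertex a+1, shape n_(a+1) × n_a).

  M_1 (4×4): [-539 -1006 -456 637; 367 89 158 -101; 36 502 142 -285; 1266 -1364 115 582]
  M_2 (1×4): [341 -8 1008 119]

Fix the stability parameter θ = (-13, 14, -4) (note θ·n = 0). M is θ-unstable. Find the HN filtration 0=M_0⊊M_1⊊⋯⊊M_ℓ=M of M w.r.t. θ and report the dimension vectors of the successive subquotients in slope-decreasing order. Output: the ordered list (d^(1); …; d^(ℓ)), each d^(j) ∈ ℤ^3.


Interval decomposition of M: I[1,2]^3, I[1,3].
HN type (ℓ=3): μ^(1)=14; μ^(2)=5; μ^(3)=-13

((0, 3, 0); (0, 1, 1); (4, 0, 0))


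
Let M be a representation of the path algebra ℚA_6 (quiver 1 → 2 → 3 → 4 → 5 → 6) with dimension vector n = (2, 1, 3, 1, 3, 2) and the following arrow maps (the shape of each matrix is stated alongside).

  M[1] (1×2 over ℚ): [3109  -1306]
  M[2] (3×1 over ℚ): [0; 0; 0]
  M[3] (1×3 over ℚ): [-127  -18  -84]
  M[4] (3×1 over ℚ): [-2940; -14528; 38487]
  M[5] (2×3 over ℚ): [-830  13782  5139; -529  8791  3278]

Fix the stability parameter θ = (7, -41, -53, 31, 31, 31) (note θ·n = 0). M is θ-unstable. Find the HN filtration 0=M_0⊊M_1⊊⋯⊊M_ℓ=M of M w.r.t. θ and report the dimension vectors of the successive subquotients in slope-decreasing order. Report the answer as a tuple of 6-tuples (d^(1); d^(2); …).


Interval decomposition of M: I[1,1], I[1,2], I[3,3]^2, I[3,6], I[5,5], I[5,6].
HN type (ℓ=4): μ^(1)=31; μ^(2)=7; μ^(3)=-17; μ^(4)=-53

((0, 0, 0, 1, 3, 2); (1, 0, 0, 0, 0, 0); (1, 1, 0, 0, 0, 0); (0, 0, 3, 0, 0, 0))


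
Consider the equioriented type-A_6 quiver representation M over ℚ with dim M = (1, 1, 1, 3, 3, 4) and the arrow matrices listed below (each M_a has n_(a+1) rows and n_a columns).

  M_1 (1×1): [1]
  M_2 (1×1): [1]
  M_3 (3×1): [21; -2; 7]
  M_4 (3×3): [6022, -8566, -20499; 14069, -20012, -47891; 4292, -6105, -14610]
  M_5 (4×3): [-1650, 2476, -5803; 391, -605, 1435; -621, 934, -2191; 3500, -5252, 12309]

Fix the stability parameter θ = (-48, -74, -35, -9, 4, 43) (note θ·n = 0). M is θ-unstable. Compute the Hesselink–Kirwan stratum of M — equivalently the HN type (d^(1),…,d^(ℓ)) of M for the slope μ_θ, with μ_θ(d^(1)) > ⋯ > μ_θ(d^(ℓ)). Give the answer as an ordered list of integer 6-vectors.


Barcode: M ≅ I[1,6], I[4,6]^2, I[6,6]. HN layers by μ_θ (5 steps, strictly decreasing):
  μ^(1)=43; μ^(2)=4; μ^(3)=-9; μ^(4)=-35; μ^(5)=-61

((0, 0, 0, 0, 0, 4); (0, 0, 0, 0, 3, 0); (0, 0, 0, 3, 0, 0); (0, 0, 1, 0, 0, 0); (1, 1, 0, 0, 0, 0))


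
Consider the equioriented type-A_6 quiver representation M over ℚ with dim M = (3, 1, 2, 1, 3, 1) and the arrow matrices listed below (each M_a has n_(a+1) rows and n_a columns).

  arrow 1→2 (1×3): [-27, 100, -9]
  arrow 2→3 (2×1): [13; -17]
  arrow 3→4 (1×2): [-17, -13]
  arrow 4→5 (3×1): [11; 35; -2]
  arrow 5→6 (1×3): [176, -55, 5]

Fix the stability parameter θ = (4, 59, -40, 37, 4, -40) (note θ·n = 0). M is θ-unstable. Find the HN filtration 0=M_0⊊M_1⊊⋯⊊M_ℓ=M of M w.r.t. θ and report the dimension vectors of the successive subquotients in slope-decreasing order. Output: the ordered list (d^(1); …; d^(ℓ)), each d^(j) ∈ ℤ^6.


Via rank(M_{q-1}∘⋯∘M_p): M ≅ I[1,1]^2, I[1,3], I[3,6], I[5,5]^2.
μ_θ-semistable layers: μ^(1)=19/2; μ^(2)=4; μ^(3)=1/3; μ^(4)=-40

((0, 1, 1, 0, 0, 0); (3, 0, 0, 0, 2, 0); (0, 0, 0, 1, 1, 1); (0, 0, 1, 0, 0, 0))


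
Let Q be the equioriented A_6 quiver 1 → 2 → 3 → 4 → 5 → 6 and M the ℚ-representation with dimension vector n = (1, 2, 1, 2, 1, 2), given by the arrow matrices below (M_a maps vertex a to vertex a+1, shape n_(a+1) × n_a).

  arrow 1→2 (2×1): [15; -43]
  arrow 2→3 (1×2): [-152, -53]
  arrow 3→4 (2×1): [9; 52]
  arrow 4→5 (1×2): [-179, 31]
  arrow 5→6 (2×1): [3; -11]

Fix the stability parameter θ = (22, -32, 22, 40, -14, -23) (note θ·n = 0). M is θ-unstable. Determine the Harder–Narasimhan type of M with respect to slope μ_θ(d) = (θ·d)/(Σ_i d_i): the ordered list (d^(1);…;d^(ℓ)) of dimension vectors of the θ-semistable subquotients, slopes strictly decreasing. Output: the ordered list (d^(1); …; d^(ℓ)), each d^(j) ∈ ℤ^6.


Barcode: M ≅ I[1,6], I[2,2], I[4,4], I[6,6]. HN layers by μ_θ (5 steps, strictly decreasing):
  μ^(1)=40; μ^(2)=25/4; μ^(3)=-5; μ^(4)=-23; μ^(5)=-32

((0, 0, 0, 1, 0, 0); (0, 0, 1, 1, 1, 1); (1, 1, 0, 0, 0, 0); (0, 0, 0, 0, 0, 1); (0, 1, 0, 0, 0, 0))


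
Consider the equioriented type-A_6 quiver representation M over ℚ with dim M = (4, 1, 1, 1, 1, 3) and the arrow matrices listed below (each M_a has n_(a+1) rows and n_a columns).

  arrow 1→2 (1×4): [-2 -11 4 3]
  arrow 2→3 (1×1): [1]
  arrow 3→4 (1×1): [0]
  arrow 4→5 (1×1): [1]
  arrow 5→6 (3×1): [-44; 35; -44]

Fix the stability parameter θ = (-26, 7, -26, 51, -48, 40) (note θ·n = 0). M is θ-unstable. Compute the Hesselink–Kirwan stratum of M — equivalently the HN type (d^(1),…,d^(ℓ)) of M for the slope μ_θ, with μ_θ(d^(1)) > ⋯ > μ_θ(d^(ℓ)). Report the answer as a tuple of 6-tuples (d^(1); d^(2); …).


Via rank(M_{q-1}∘⋯∘M_p): M ≅ I[1,1]^3, I[1,3], I[4,6], I[6,6]^2.
μ_θ-semistable layers: μ^(1)=40; μ^(2)=3/2; μ^(3)=-19/2; μ^(4)=-26

((0, 0, 0, 0, 0, 3); (0, 0, 0, 1, 1, 0); (0, 1, 1, 0, 0, 0); (4, 0, 0, 0, 0, 0))


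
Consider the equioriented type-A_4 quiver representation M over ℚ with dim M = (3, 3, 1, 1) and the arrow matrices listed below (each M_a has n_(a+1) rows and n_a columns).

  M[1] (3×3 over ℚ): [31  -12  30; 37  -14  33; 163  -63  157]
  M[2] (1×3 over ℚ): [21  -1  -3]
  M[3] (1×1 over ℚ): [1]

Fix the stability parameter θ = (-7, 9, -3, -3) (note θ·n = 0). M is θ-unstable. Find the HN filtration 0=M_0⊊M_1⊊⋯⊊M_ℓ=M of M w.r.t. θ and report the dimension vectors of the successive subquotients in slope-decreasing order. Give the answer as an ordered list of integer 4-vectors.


Via rank(M_{q-1}∘⋯∘M_p): M ≅ I[1,2]^2, I[1,4].
μ_θ-semistable layers: μ^(1)=9; μ^(2)=1; μ^(3)=-7

((0, 2, 0, 0); (0, 1, 1, 1); (3, 0, 0, 0))


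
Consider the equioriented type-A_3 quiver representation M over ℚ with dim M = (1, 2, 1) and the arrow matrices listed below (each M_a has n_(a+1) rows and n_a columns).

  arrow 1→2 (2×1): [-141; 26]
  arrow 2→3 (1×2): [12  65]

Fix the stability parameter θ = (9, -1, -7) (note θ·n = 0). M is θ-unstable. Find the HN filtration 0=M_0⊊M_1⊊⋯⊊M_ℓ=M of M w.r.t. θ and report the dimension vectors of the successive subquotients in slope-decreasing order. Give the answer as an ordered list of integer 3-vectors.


Via rank(M_{q-1}∘⋯∘M_p): M ≅ I[1,3], I[2,2].
μ_θ-semistable layers: μ^(1)=1/3; μ^(2)=-1

((1, 1, 1); (0, 1, 0))


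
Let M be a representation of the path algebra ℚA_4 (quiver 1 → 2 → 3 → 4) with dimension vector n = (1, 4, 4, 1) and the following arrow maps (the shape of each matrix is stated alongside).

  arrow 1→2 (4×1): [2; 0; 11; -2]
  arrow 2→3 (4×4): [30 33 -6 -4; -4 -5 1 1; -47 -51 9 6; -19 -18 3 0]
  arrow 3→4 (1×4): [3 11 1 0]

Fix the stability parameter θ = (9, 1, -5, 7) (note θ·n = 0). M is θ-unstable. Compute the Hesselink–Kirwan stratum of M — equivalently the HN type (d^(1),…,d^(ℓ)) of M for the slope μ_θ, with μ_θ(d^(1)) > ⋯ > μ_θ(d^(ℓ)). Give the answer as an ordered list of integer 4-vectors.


Interval decomposition of M: I[1,4], I[2,2], I[2,3]^2, I[3,3].
HN type (ℓ=5): μ^(1)=7; μ^(2)=5/3; μ^(3)=1; μ^(4)=-2; μ^(5)=-5

((0, 0, 0, 1); (1, 1, 1, 0); (0, 1, 0, 0); (0, 2, 2, 0); (0, 0, 1, 0))


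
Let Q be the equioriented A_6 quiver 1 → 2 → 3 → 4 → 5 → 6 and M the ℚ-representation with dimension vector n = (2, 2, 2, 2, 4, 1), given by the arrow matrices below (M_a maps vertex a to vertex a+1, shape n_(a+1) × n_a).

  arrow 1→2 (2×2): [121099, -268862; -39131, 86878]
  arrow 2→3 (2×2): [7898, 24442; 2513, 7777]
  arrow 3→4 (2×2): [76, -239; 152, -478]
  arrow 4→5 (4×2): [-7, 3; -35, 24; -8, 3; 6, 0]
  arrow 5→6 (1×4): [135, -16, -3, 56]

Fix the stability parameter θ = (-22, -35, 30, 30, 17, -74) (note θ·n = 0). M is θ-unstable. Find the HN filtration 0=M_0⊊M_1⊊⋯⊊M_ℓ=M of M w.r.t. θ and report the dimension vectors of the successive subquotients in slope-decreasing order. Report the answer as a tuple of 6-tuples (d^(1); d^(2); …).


Via rank(M_{q-1}∘⋯∘M_p): M ≅ I[1,1], I[1,2], I[2,6], I[3,3], I[4,5], I[5,5]^2.
μ_θ-semistable layers: μ^(1)=30; μ^(2)=47/2; μ^(3)=17; μ^(4)=3/4; μ^(5)=-22; μ^(6)=-57/2; μ^(7)=-35

((0, 0, 1, 0, 0, 0); (0, 0, 0, 1, 1, 0); (0, 0, 0, 0, 2, 0); (0, 0, 1, 1, 1, 1); (1, 0, 0, 0, 0, 0); (1, 1, 0, 0, 0, 0); (0, 1, 0, 0, 0, 0))


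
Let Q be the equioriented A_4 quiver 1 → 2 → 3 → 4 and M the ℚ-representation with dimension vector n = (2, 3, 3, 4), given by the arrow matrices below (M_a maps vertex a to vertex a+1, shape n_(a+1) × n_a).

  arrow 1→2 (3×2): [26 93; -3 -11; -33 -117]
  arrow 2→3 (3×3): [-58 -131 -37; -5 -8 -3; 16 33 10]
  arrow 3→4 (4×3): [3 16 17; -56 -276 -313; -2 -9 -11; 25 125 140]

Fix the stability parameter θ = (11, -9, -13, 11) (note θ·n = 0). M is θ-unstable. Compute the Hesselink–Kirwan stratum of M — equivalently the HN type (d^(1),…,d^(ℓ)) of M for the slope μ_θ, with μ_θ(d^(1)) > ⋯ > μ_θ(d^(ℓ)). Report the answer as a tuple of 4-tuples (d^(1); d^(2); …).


Via rank(M_{q-1}∘⋯∘M_p): M ≅ I[1,4]^2, I[2,4], I[4,4].
μ_θ-semistable layers: μ^(1)=11; μ^(2)=-11/3; μ^(3)=-11

((0, 0, 0, 4); (2, 2, 2, 0); (0, 1, 1, 0))


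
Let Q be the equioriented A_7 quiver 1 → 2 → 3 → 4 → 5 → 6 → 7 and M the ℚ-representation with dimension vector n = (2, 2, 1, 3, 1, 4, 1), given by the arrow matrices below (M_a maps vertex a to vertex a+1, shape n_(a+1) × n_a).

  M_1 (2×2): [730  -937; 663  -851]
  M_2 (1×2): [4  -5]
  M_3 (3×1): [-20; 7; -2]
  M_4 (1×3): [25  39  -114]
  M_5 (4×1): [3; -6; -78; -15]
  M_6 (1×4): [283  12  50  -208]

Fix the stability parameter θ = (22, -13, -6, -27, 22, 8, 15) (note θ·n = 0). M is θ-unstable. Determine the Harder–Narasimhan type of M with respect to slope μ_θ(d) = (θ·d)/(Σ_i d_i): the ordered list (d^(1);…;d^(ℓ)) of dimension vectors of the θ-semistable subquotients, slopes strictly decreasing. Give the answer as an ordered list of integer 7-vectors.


Interval decomposition of M: I[1,2], I[1,7], I[4,4]^2, I[6,6]^3.
HN type (ℓ=5): μ^(1)=15; μ^(2)=8; μ^(3)=9/2; μ^(4)=-6; μ^(5)=-27

((0, 0, 0, 0, 1, 1, 1); (0, 0, 0, 0, 0, 3, 0); (1, 1, 0, 0, 0, 0, 0); (1, 1, 1, 1, 0, 0, 0); (0, 0, 0, 2, 0, 0, 0))


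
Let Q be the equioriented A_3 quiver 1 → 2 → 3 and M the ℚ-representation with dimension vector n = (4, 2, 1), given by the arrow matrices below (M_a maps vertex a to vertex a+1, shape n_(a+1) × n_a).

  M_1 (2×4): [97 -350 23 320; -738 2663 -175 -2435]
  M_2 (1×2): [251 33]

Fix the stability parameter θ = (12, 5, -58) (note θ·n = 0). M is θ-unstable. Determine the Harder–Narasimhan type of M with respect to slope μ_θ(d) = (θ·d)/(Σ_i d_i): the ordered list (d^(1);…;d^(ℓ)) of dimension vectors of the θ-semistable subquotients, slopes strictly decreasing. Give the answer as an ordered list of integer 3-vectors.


Barcode: M ≅ I[1,1]^2, I[1,2], I[1,3]. HN layers by μ_θ (3 steps, strictly decreasing):
  μ^(1)=12; μ^(2)=17/2; μ^(3)=-41/3

((2, 0, 0); (1, 1, 0); (1, 1, 1))


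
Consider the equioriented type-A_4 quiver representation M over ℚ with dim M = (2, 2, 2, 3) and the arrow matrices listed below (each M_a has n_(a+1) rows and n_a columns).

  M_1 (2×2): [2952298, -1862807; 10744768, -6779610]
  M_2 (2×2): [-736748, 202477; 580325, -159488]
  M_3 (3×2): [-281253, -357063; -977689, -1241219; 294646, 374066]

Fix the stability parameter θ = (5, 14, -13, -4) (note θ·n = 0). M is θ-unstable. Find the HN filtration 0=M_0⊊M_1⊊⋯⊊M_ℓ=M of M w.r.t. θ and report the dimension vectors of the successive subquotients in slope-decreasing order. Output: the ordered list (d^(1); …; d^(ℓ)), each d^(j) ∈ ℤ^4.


Via rank(M_{q-1}∘⋯∘M_p): M ≅ I[1,3], I[1,4], I[4,4]^2.
μ_θ-semistable layers: μ^(1)=2; μ^(2)=1/2; μ^(3)=-4

((1, 1, 1, 0); (1, 1, 1, 1); (0, 0, 0, 2))


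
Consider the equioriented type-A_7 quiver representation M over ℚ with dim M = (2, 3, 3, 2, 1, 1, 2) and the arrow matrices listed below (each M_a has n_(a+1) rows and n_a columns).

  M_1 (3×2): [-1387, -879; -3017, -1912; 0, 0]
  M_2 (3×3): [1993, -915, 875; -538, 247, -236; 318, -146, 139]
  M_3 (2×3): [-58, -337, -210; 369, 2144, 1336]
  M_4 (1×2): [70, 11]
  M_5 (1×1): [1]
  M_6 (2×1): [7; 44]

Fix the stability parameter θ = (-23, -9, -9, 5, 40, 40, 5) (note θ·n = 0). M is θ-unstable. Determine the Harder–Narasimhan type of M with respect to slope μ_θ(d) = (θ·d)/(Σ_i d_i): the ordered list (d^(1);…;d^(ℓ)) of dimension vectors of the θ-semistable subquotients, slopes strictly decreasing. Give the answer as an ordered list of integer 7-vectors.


Barcode: M ≅ I[1,4], I[1,7], I[2,3], I[7,7]. HN layers by μ_θ (4 steps, strictly decreasing):
  μ^(1)=85/3; μ^(2)=5; μ^(3)=-9; μ^(4)=-23

((0, 0, 0, 0, 1, 1, 1); (0, 0, 0, 2, 0, 0, 1); (0, 3, 3, 0, 0, 0, 0); (2, 0, 0, 0, 0, 0, 0))


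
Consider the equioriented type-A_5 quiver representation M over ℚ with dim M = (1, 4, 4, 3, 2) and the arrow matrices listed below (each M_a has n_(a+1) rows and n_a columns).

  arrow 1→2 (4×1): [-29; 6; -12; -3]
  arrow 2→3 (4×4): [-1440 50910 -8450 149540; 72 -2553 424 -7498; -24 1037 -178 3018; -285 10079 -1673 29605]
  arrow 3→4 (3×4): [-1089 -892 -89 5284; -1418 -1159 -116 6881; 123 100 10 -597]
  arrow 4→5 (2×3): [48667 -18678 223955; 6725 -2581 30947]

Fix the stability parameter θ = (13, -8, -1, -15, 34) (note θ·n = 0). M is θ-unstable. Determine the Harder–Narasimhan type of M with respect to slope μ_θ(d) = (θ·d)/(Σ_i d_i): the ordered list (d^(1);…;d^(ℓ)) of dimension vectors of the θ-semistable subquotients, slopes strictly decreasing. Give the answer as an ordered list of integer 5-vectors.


Barcode: M ≅ I[1,2], I[2,4], I[2,5]^2, I[3,3]. HN layers by μ_θ (4 steps, strictly decreasing):
  μ^(1)=34; μ^(2)=5/2; μ^(3)=-1; μ^(4)=-8

((0, 0, 0, 0, 2); (1, 1, 0, 0, 0); (0, 0, 1, 0, 0); (0, 3, 3, 3, 0))


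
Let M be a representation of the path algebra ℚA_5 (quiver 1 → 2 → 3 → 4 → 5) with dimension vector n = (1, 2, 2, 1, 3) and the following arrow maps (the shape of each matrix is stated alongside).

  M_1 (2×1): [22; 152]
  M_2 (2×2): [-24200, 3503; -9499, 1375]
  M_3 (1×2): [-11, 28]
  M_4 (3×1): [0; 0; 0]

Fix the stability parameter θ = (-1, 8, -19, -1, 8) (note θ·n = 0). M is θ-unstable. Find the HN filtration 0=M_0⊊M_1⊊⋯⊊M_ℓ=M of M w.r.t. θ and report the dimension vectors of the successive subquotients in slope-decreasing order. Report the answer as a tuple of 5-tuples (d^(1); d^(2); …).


Barcode: M ≅ I[1,3], I[2,4], I[5,5]^3. HN layers by μ_θ (4 steps, strictly decreasing):
  μ^(1)=8; μ^(2)=-1; μ^(3)=-4; μ^(4)=-11/2

((0, 0, 0, 0, 3); (0, 0, 0, 1, 0); (1, 1, 1, 0, 0); (0, 1, 1, 0, 0))


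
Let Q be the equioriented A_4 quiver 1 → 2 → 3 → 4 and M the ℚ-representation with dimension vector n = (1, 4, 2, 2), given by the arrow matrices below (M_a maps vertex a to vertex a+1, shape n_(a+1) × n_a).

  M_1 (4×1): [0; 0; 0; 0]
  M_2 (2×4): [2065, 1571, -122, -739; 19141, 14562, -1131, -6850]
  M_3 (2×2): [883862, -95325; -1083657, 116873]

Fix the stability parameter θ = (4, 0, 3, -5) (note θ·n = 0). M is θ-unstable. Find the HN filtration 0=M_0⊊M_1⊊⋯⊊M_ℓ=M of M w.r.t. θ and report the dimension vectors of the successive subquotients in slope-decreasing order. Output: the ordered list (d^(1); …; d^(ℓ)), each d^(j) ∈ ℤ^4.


Interval decomposition of M: I[1,1], I[2,2]^2, I[2,4]^2.
HN type (ℓ=3): μ^(1)=4; μ^(2)=0; μ^(3)=-2/3

((1, 0, 0, 0); (0, 2, 0, 0); (0, 2, 2, 2))


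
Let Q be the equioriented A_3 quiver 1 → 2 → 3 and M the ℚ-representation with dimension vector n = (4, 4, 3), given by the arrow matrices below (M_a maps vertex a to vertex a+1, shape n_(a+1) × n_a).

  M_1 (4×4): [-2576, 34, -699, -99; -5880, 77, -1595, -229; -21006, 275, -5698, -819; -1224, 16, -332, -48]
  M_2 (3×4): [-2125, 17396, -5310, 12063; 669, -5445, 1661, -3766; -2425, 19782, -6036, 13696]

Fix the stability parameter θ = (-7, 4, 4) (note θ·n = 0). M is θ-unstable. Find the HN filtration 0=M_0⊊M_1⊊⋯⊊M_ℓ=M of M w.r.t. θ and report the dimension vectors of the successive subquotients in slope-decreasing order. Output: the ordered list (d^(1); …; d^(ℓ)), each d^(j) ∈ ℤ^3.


Interval decomposition of M: I[1,1], I[1,2], I[1,3]^2, I[2,3].
HN type (ℓ=2): μ^(1)=4; μ^(2)=-7

((0, 4, 3); (4, 0, 0))


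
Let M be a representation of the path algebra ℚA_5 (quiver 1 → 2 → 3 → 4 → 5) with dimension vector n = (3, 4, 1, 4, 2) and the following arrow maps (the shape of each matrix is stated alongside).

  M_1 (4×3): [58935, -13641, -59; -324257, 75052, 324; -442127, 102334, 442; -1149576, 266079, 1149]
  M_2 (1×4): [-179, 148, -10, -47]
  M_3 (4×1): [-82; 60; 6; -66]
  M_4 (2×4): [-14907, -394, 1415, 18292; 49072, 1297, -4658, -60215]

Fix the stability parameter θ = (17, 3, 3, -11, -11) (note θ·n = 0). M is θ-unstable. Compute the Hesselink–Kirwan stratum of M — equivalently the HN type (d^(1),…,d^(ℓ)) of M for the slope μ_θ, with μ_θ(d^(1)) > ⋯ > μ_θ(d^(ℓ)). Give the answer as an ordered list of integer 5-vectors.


Via rank(M_{q-1}∘⋯∘M_p): M ≅ I[1,1], I[1,2], I[1,5], I[2,2]^2, I[4,4]^2, I[4,5].
μ_θ-semistable layers: μ^(1)=17; μ^(2)=10; μ^(3)=3; μ^(4)=1/5; μ^(5)=-11

((1, 0, 0, 0, 0); (1, 1, 0, 0, 0); (0, 2, 0, 0, 0); (1, 1, 1, 1, 1); (0, 0, 0, 3, 1))


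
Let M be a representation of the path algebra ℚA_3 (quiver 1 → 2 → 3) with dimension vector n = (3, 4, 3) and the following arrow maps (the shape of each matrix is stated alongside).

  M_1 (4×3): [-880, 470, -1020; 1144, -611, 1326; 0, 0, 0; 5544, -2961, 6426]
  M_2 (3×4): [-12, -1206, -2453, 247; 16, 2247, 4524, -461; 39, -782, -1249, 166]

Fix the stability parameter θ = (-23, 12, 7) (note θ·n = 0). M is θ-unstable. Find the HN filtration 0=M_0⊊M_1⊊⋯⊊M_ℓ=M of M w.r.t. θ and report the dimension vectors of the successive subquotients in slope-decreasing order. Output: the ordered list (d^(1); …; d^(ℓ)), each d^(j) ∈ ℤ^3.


Via rank(M_{q-1}∘⋯∘M_p): M ≅ I[1,1]^2, I[1,3], I[2,2], I[2,3]^2.
μ_θ-semistable layers: μ^(1)=12; μ^(2)=19/2; μ^(3)=-23

((0, 1, 0); (0, 3, 3); (3, 0, 0))


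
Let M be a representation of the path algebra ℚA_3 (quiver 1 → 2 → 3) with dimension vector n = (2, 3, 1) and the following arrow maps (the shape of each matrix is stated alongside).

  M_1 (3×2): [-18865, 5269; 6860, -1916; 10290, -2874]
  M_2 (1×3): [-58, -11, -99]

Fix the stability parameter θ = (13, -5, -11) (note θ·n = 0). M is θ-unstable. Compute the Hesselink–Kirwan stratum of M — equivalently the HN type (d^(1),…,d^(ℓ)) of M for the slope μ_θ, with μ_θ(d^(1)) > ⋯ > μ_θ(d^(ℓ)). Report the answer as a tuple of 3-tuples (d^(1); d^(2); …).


Interval decomposition of M: I[1,1], I[1,2], I[2,2], I[2,3].
HN type (ℓ=4): μ^(1)=13; μ^(2)=4; μ^(3)=-5; μ^(4)=-8

((1, 0, 0); (1, 1, 0); (0, 1, 0); (0, 1, 1))


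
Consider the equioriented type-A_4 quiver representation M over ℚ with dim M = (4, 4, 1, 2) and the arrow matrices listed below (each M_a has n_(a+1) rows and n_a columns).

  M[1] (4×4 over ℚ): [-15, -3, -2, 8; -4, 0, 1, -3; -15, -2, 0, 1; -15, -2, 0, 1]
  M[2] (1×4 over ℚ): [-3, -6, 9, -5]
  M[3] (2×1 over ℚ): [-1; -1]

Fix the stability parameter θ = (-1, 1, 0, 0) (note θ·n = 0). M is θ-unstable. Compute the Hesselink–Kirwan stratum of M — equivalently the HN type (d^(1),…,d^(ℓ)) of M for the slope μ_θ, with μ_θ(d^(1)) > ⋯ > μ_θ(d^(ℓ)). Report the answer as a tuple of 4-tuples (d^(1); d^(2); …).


Interval decomposition of M: I[1,1], I[1,2]^2, I[1,4], I[2,2], I[4,4].
HN type (ℓ=4): μ^(1)=1; μ^(2)=1/3; μ^(3)=0; μ^(4)=-1

((0, 3, 0, 0); (0, 1, 1, 1); (0, 0, 0, 1); (4, 0, 0, 0))


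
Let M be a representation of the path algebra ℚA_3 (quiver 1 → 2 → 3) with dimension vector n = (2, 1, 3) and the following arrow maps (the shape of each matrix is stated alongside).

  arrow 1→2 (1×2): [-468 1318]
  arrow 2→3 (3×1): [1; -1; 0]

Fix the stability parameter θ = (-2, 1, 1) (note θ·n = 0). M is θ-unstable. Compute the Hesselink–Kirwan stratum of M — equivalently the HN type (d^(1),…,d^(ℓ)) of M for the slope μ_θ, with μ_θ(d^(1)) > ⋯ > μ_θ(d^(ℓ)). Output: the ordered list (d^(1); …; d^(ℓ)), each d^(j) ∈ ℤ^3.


Via rank(M_{q-1}∘⋯∘M_p): M ≅ I[1,1], I[1,3], I[3,3]^2.
μ_θ-semistable layers: μ^(1)=1; μ^(2)=-2

((0, 1, 3); (2, 0, 0))


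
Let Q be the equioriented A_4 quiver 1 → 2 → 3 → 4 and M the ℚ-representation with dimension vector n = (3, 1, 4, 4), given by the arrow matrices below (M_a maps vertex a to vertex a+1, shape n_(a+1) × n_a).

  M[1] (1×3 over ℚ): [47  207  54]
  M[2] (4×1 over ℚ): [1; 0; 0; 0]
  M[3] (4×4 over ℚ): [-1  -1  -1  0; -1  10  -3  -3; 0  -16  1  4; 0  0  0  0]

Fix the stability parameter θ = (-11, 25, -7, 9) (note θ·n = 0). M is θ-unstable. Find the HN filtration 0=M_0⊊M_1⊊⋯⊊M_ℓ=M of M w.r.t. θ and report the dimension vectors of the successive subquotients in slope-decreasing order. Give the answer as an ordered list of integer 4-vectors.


Interval decomposition of M: I[1,1]^2, I[1,4], I[3,3], I[3,4]^2, I[4,4].
HN type (ℓ=3): μ^(1)=9; μ^(2)=-7; μ^(3)=-11

((0, 1, 1, 4); (0, 0, 3, 0); (3, 0, 0, 0))


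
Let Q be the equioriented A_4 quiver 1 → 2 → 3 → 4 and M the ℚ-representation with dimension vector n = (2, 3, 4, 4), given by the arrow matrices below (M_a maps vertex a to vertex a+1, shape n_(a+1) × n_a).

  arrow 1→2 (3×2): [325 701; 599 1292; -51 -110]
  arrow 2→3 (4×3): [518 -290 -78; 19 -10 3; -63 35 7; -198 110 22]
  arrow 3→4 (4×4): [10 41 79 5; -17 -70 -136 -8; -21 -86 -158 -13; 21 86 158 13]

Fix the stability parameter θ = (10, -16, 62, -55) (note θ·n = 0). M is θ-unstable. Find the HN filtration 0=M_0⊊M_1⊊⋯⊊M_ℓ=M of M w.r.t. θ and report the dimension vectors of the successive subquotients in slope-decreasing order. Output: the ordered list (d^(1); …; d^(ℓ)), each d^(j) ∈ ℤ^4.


Via rank(M_{q-1}∘⋯∘M_p): M ≅ I[1,3], I[1,4], I[2,2], I[3,4]^2, I[4,4].
μ_θ-semistable layers: μ^(1)=62; μ^(2)=7/2; μ^(3)=-3; μ^(4)=-16; μ^(5)=-55

((0, 0, 1, 0); (0, 0, 3, 3); (2, 2, 0, 0); (0, 1, 0, 0); (0, 0, 0, 1))


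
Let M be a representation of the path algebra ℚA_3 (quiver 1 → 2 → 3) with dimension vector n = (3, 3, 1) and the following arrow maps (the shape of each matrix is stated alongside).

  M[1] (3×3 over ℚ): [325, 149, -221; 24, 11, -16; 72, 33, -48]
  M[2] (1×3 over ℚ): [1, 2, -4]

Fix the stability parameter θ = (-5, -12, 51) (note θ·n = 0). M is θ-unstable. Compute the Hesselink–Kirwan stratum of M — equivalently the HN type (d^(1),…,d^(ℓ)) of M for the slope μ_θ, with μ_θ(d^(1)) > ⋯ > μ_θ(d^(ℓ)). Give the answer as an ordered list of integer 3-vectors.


Barcode: M ≅ I[1,1], I[1,2], I[1,3], I[2,2]. HN layers by μ_θ (4 steps, strictly decreasing):
  μ^(1)=51; μ^(2)=-5; μ^(3)=-17/2; μ^(4)=-12

((0, 0, 1); (1, 0, 0); (2, 2, 0); (0, 1, 0))


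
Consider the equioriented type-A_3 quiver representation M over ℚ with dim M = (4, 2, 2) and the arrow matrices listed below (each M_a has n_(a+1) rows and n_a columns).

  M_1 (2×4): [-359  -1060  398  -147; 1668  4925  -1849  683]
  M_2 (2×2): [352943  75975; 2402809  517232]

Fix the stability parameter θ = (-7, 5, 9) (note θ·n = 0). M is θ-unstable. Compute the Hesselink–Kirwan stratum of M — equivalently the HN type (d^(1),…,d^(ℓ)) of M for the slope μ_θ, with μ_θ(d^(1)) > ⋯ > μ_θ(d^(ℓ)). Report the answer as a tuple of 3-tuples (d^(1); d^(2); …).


Via rank(M_{q-1}∘⋯∘M_p): M ≅ I[1,1]^2, I[1,3]^2.
μ_θ-semistable layers: μ^(1)=9; μ^(2)=5; μ^(3)=-7

((0, 0, 2); (0, 2, 0); (4, 0, 0))


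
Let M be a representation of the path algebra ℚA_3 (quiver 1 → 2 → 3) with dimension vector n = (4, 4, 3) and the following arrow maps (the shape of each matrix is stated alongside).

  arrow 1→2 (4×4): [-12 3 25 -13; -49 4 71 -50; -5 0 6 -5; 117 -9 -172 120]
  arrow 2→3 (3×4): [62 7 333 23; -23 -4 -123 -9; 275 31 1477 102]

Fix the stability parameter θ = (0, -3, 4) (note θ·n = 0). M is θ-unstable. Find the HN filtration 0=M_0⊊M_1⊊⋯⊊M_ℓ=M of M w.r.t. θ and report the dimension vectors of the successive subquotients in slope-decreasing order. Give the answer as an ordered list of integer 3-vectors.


Via rank(M_{q-1}∘⋯∘M_p): M ≅ I[1,2], I[1,3]^3.
μ_θ-semistable layers: μ^(1)=4; μ^(2)=-3/2

((0, 0, 3); (4, 4, 0))


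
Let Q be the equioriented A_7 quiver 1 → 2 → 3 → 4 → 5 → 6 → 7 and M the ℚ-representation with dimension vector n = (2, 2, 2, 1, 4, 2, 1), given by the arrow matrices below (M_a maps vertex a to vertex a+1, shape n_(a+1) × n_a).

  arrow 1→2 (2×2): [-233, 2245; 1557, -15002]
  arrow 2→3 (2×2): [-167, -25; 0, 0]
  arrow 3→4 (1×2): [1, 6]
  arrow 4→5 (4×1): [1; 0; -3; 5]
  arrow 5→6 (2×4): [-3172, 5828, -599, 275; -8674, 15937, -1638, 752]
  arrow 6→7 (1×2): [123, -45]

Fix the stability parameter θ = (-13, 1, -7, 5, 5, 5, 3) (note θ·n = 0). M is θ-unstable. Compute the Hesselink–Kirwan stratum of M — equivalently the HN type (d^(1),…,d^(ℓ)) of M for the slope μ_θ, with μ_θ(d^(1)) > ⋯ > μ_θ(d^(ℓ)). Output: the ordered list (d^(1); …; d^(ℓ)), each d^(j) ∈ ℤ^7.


Via rank(M_{q-1}∘⋯∘M_p): M ≅ I[1,2], I[1,5], I[3,3], I[5,5], I[5,6], I[5,7].
μ_θ-semistable layers: μ^(1)=5; μ^(2)=13/3; μ^(3)=1; μ^(4)=-3; μ^(5)=-7; μ^(6)=-13

((0, 0, 0, 1, 3, 1, 0); (0, 0, 0, 0, 1, 1, 1); (0, 1, 0, 0, 0, 0, 0); (0, 1, 1, 0, 0, 0, 0); (0, 0, 1, 0, 0, 0, 0); (2, 0, 0, 0, 0, 0, 0))


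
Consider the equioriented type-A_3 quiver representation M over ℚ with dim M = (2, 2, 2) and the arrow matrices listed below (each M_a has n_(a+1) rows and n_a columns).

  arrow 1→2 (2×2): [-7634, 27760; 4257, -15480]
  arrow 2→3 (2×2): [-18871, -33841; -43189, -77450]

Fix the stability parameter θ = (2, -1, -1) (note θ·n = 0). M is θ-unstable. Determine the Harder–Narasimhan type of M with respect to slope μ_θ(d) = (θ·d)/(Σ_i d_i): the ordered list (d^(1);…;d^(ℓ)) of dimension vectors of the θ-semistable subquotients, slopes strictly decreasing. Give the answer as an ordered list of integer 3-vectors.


Barcode: M ≅ I[1,1], I[1,3], I[2,3]. HN layers by μ_θ (3 steps, strictly decreasing):
  μ^(1)=2; μ^(2)=0; μ^(3)=-1

((1, 0, 0); (1, 1, 1); (0, 1, 1))


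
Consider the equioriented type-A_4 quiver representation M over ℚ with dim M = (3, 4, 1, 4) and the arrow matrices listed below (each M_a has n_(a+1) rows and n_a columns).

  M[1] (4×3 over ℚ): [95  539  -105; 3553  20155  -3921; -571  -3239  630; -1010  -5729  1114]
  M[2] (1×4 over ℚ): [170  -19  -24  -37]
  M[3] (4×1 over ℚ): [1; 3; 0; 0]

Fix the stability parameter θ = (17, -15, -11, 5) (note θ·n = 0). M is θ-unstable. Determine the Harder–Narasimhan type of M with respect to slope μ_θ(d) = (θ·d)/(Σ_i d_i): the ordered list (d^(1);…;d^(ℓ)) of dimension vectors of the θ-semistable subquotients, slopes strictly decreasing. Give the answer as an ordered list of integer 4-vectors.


Via rank(M_{q-1}∘⋯∘M_p): M ≅ I[1,2]^2, I[1,4], I[2,2], I[4,4]^3.
μ_θ-semistable layers: μ^(1)=5; μ^(2)=1; μ^(3)=-3; μ^(4)=-15

((0, 0, 0, 4); (2, 2, 0, 0); (1, 1, 1, 0); (0, 1, 0, 0))


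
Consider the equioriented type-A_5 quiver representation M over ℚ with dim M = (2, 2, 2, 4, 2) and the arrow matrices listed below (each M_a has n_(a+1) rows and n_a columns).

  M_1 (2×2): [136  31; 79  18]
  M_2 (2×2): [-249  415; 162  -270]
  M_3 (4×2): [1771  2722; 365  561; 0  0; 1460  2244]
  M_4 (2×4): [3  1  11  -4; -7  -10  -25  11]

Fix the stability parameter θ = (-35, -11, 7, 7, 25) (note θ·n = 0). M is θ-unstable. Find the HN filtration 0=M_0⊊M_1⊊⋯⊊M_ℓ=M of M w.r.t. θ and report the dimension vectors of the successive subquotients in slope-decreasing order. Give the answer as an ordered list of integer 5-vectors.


Via rank(M_{q-1}∘⋯∘M_p): M ≅ I[1,2], I[1,5], I[3,5], I[4,4]^2.
μ_θ-semistable layers: μ^(1)=25; μ^(2)=7; μ^(3)=-11; μ^(4)=-35

((0, 0, 0, 0, 2); (0, 0, 2, 4, 0); (0, 2, 0, 0, 0); (2, 0, 0, 0, 0))


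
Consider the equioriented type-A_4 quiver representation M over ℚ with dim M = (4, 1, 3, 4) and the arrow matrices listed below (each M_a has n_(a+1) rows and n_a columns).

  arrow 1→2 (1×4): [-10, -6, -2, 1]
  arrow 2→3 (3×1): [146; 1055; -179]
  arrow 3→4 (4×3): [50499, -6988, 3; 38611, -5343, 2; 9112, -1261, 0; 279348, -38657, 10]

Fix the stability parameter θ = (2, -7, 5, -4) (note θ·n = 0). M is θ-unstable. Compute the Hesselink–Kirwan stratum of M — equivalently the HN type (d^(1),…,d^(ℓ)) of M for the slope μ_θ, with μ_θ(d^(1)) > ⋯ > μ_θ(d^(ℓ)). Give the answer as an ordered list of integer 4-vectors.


Via rank(M_{q-1}∘⋯∘M_p): M ≅ I[1,1]^3, I[1,4], I[3,4]^2, I[4,4].
μ_θ-semistable layers: μ^(1)=2; μ^(2)=1/2; μ^(3)=-5/2; μ^(4)=-4

((3, 0, 0, 0); (0, 0, 3, 3); (1, 1, 0, 0); (0, 0, 0, 1))


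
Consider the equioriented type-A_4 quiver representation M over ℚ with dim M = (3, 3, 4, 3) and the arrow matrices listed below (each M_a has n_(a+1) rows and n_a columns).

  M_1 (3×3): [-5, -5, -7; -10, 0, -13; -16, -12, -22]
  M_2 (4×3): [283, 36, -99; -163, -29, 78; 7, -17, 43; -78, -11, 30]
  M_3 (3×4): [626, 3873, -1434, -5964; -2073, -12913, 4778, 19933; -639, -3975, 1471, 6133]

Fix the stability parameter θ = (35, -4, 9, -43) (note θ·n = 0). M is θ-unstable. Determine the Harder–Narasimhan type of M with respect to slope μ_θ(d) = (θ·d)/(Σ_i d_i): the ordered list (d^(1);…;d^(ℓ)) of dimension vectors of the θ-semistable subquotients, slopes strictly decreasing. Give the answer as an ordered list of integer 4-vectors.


Interval decomposition of M: I[1,1], I[1,4]^2, I[2,4], I[3,3].
HN type (ℓ=4): μ^(1)=35; μ^(2)=9; μ^(3)=-3/4; μ^(4)=-38/3

((1, 0, 0, 0); (0, 0, 1, 0); (2, 2, 2, 2); (0, 1, 1, 1))


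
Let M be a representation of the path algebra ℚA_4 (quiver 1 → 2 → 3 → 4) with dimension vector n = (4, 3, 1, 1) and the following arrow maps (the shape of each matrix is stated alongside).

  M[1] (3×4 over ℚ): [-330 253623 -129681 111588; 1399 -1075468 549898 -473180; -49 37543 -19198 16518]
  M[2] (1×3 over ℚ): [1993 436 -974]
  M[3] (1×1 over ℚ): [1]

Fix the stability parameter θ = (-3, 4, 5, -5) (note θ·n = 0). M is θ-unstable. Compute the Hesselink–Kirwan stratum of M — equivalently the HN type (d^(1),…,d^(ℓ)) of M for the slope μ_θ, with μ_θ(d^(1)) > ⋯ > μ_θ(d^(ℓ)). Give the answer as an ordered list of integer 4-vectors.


Barcode: M ≅ I[1,1], I[1,2]^2, I[1,4]. HN layers by μ_θ (3 steps, strictly decreasing):
  μ^(1)=4; μ^(2)=4/3; μ^(3)=-3

((0, 2, 0, 0); (0, 1, 1, 1); (4, 0, 0, 0))


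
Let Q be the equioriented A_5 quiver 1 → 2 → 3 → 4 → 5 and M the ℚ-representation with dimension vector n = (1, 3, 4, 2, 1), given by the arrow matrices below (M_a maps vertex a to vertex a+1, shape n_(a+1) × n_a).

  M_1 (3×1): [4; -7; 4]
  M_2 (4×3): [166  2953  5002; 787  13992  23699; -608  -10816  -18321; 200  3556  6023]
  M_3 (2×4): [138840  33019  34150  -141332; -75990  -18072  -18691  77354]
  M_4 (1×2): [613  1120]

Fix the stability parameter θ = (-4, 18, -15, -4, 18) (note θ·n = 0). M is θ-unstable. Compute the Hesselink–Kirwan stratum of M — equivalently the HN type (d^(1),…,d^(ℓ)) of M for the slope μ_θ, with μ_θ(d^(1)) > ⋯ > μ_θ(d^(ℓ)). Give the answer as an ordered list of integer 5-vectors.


Via rank(M_{q-1}∘⋯∘M_p): M ≅ I[1,4], I[2,3], I[2,5], I[3,3].
μ_θ-semistable layers: μ^(1)=18; μ^(2)=3/2; μ^(3)=-1/3; μ^(4)=-4; μ^(5)=-15

((0, 0, 0, 0, 1); (0, 1, 1, 0, 0); (0, 2, 2, 2, 0); (1, 0, 0, 0, 0); (0, 0, 1, 0, 0))


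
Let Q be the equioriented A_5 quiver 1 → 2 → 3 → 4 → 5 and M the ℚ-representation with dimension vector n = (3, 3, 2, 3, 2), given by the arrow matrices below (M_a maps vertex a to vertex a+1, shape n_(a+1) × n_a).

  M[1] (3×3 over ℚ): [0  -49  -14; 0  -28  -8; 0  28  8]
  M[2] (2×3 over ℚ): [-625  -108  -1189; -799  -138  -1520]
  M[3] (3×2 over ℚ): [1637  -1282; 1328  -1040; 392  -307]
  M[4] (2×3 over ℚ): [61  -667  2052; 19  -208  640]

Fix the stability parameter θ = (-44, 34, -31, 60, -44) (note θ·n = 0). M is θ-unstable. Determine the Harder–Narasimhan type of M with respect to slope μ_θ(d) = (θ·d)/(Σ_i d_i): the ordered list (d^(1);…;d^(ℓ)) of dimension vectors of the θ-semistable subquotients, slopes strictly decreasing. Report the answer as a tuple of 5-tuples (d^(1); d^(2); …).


Interval decomposition of M: I[1,1]^2, I[1,5], I[2,2], I[2,5], I[4,4].
HN type (ℓ=5): μ^(1)=60; μ^(2)=34; μ^(3)=8; μ^(4)=3/2; μ^(5)=-44

((0, 0, 0, 1, 0); (0, 1, 0, 0, 0); (0, 0, 0, 2, 2); (0, 2, 2, 0, 0); (3, 0, 0, 0, 0))


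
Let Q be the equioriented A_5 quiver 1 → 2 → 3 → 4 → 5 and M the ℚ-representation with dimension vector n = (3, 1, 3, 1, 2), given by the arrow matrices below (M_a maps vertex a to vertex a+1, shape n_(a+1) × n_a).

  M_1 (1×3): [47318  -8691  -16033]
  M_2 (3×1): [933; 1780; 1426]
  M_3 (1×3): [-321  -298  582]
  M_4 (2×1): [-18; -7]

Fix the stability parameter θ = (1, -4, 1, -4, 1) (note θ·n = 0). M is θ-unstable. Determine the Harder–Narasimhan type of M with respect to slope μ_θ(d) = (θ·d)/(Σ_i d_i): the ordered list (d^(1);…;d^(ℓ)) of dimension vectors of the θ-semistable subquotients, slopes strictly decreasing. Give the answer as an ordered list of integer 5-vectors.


Via rank(M_{q-1}∘⋯∘M_p): M ≅ I[1,1]^2, I[1,5], I[3,3]^2, I[5,5].
μ_θ-semistable layers: μ^(1)=1; μ^(2)=-3/2

((2, 0, 2, 0, 2); (1, 1, 1, 1, 0))


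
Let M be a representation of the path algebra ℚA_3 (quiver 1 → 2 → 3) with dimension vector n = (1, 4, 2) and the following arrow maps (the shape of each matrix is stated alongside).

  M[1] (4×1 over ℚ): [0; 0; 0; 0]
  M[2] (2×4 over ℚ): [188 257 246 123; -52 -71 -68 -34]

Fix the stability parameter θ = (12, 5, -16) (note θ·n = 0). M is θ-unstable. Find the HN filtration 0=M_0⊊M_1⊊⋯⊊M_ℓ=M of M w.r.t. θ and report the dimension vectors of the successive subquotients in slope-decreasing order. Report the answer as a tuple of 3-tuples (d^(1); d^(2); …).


Barcode: M ≅ I[1,1], I[2,2]^2, I[2,3]^2. HN layers by μ_θ (3 steps, strictly decreasing):
  μ^(1)=12; μ^(2)=5; μ^(3)=-11/2

((1, 0, 0); (0, 2, 0); (0, 2, 2))


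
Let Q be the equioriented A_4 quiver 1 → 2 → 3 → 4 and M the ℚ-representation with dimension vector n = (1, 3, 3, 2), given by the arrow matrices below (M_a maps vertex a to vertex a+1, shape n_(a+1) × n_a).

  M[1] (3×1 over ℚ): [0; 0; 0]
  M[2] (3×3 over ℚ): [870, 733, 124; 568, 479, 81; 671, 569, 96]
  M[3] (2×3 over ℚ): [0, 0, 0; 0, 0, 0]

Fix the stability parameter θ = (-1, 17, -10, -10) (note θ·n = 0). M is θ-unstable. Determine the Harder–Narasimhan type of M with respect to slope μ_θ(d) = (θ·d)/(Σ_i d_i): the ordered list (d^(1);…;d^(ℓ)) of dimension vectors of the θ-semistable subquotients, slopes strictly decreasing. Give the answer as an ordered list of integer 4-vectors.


Barcode: M ≅ I[1,1], I[2,3]^3, I[4,4]^2. HN layers by μ_θ (3 steps, strictly decreasing):
  μ^(1)=7/2; μ^(2)=-1; μ^(3)=-10

((0, 3, 3, 0); (1, 0, 0, 0); (0, 0, 0, 2))


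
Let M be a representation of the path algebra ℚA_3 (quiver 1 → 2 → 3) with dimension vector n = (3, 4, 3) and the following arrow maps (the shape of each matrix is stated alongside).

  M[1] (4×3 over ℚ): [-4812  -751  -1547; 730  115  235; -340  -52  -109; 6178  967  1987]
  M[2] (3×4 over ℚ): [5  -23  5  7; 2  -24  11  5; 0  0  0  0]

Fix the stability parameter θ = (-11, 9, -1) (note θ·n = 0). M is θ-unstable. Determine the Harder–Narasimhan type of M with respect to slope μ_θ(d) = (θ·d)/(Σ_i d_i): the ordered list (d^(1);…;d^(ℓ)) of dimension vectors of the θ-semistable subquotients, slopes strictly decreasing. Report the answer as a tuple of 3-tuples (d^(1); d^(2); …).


Interval decomposition of M: I[1,2], I[1,3]^2, I[2,2], I[3,3].
HN type (ℓ=4): μ^(1)=9; μ^(2)=4; μ^(3)=-1; μ^(4)=-11

((0, 2, 0); (0, 2, 2); (0, 0, 1); (3, 0, 0))
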